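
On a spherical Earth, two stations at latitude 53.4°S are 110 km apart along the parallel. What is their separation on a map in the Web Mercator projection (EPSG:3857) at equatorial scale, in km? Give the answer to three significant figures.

184 km

For Mercator, h = k = sec φ (a conformal cylindrical projection has a single point scale, 1/cos φ).
Along the parallel, k = sec 53.4° = 1/0.5962 = 1.677.
Map distance = 110 × 1.677 ≈ 184 km.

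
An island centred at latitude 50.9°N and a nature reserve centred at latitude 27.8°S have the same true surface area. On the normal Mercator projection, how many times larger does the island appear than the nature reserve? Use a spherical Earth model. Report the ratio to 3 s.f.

On Mercator, area is exaggerated by sec²φ = 1/cos²φ.
At 50.9°: sec²(50.9°) = 1/0.6307² = 2.514.
At 27.8°: sec²(27.8°) = 1/0.8846² = 1.278.
Ratio = 2.514/1.278 = cos²(27.8°)/cos²(50.9°) ≈ 1.97.

1.97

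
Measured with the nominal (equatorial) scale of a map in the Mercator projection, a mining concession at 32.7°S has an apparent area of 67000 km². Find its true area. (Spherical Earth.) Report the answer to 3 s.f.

47400 km²

The Mercator projection is conformal; its linear scale factor is the same in every direction and equals sec φ = 1/cos φ.
Areal scale = k² = sec²φ = 1/cos²(32.7°) = 1/0.8415² = 1.412.
True area = apparent / (areal scale) = 67000 / 1.412 ≈ 47400 km².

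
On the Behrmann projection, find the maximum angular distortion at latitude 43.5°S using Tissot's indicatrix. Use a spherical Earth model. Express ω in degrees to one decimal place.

20.2°

Behrmann is a cylindrical equal-area projection with standard parallels at ±30°. A cylindrical equal-area projection with standard parallel φ₀ has meridian scale h = cos φ / cos φ₀ and parallel scale k = cos φ₀ / cos φ (so areas are preserved, h·k = 1).
At 43.5°: h = 0.8376, k = 1.194; principal scales a = 1.194, b = 0.8376.
sin(ω/2) = (a − b)/(a + b) = 0.3563/2.031 = 0.1754, so ω = 2 arcsin(0.1754) ≈ 20.2°.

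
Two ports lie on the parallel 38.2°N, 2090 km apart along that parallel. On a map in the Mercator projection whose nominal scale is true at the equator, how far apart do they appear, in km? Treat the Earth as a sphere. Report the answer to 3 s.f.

For Mercator, h = k = sec φ (a conformal cylindrical projection has a single point scale, 1/cos φ).
Along the parallel, k = sec 38.2° = 1/0.7859 = 1.272.
Map distance = 2090 × 1.272 ≈ 2660 km.

2660 km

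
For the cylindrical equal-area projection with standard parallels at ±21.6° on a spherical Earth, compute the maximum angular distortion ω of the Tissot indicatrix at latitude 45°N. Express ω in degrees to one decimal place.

31.0°

For cylindrical equal-area with standard parallel φ₀, h = cos φ / cos φ₀ and k = cos φ₀ / cos φ, so h·k = 1.
At 45°: h = 0.7605, k = 1.315; principal scales a = 1.315, b = 0.7605.
sin(ω/2) = (a − b)/(a + b) = 0.5544/2.075 = 0.2671, so ω = 2 arcsin(0.2671) ≈ 31.0°.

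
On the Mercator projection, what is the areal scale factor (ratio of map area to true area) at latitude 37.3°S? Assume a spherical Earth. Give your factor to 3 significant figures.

1.58

For Mercator, h = k = sec φ (a conformal cylindrical projection has a single point scale, 1/cos φ).
Areal scale = k² = sec²φ = 1/cos²(37.3°) = 1/0.7955² = 1.580.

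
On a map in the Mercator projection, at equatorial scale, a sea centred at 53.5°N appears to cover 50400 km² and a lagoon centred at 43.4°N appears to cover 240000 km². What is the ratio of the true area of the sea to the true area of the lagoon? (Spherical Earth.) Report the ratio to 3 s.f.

Mercator's areal exaggeration is sec²φ; hence true area = (apparent area) · cos²φ.
True area of sea: 50400 × cos²(53.5°) = 50400 × 0.3538 = 17830 km².
True area of lagoon: 240000 × cos²(43.4°) = 240000 × 0.5279 = 126700 km².
Ratio = 17830 / 126700 ≈ 0.141.

0.141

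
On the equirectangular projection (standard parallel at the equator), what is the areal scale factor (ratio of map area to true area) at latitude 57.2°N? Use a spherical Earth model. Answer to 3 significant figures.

In the plate carrée (x = Rλ, y = Rφ), meridians are true-scale (h = 1) and parallels are stretched by k = sec φ.
Areal scale = h·k = 1 × sec φ; at 57.2°, h = 1.000, k = 1.846, so h·k = 1.846.

1.85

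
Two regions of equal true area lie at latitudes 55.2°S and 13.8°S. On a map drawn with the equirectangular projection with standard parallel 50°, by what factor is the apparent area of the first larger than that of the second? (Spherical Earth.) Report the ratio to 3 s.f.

The equidistant cylindrical projection with φ₀ = 50° has h = 1 (meridians true) and k = cos φ₀ / cos φ along parallels.
Areal scale at 55.2°: h·k = 1.000 × 1.126 = 1.126.
Areal scale at 13.8°: h·k = 1.000 × 0.6619 = 0.6619.
Ratio = 1.126/0.6619 ≈ 1.70.

1.70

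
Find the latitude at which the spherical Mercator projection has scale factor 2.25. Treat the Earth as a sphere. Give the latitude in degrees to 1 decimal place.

63.6°

Mercator scale is k = sec φ = 1/cos φ.
1/cos φ = 2.25  ⇒  cos φ = 0.4444  ⇒  φ = arccos(0.4444) ≈ 63.6°.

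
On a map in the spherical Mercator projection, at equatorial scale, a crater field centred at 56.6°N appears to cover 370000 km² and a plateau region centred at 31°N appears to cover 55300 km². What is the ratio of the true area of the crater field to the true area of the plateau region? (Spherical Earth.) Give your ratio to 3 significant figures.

2.76

Since Mercator area scale is 1/cos²φ, the true area equals the apparent area multiplied by cos²φ.
True area of crater field: 370000 × cos²(56.6°) = 370000 × 0.3030 = 112100 km².
True area of plateau region: 55300 × cos²(31°) = 55300 × 0.7347 = 40630 km².
Ratio = 112100 / 40630 ≈ 2.76.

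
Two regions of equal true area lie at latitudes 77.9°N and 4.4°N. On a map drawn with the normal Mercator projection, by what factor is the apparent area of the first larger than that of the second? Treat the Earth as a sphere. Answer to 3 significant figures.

Mercator is conformal with k = sec φ, so areal scale = k² = sec²φ.
At 77.9°: sec²(77.9°) = 1/0.2096² = 22.76.
At 4.4°: sec²(4.4°) = 1/0.9971² = 1.006.
Ratio = 22.76/1.006 = cos²(4.4°)/cos²(77.9°) ≈ 22.6.

22.6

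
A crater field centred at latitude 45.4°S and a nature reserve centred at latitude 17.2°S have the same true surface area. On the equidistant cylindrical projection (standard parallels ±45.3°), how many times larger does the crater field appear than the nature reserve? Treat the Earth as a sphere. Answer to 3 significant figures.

1.36

With standard parallel φ₀ = 45.3°, the equirectangular projection gives x = Rλ cos φ₀, y = Rφ, so h = 1 and k = cos 45.3° / cos φ.
Areal scale at 45.4°: h·k = 1.000 × 1.002 = 1.002.
Areal scale at 17.2°: h·k = 1.000 × 0.7363 = 0.7363.
Ratio = 1.002/0.7363 ≈ 1.36.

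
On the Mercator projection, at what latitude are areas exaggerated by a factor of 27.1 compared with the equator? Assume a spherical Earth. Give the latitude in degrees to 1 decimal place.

Mercator areal scale is sec²φ.
sec²φ = 27.1  ⇒  cos²φ = 0.03690  ⇒  cos φ = 0.1921.
φ = arccos(0.1921) ≈ 78.9°.

78.9°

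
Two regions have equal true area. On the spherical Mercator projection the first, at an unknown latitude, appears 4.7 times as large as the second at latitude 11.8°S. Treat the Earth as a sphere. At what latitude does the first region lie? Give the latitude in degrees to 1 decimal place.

63.2°

Mercator areal scale is sec²φ, so apparent-area ratio = sec²φ₁ / sec²φ₂ = cos²φ₂ / cos²φ₁.
cos²φ₂ / cos²φ₁ = 4.7  ⇒  cos φ₁ = cos 11.8° / √4.7 = 0.9789/2.168 = 0.4515.
φ₁ = arccos(0.4515) ≈ 63.2°.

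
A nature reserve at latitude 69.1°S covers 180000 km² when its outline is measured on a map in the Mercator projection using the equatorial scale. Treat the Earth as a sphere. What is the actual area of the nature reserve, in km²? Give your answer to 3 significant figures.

For Mercator, h = k = sec φ (a conformal cylindrical projection has a single point scale, 1/cos φ).
Areal scale = k² = sec²φ = 1/cos²(69.1°) = 1/0.3567² = 7.858.
True area = apparent / (areal scale) = 180000 / 7.858 ≈ 22900 km².

22900 km²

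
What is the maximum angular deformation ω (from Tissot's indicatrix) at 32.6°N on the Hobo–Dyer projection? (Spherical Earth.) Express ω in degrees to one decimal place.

6.9°

The Hobo–Dyer projection is cylindrical equal-area with φ₀ = 37.5°. For cylindrical equal-area with standard parallel φ₀, h = cos φ / cos φ₀ and k = cos φ₀ / cos φ, so h·k = 1.
At 32.6°: h = 1.062, k = 0.9417; principal scales a = 1.062, b = 0.9417.
sin(ω/2) = (a − b)/(a + b) = 0.1202/2.004 = 0.05998, so ω = 2 arcsin(0.05998) ≈ 6.9°.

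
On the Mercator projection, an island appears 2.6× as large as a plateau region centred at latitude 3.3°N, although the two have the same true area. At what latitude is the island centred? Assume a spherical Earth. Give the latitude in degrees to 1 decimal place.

For equal true areas on Mercator, apparent areas scale as sec²φ, so the ratio is cos²φ₂ / cos²φ₁.
cos²φ₂ / cos²φ₁ = 2.6  ⇒  cos φ₁ = cos 3.3° / √2.6 = 0.9983/1.612 = 0.6191.
φ₁ = arccos(0.6191) ≈ 51.7°.

51.7°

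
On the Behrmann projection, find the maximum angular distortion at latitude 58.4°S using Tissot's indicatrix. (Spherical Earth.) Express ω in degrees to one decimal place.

55.3°

Behrmann is a cylindrical equal-area projection with standard parallels at ±30°. A cylindrical equal-area projection with standard parallel φ₀ has meridian scale h = cos φ / cos φ₀ and parallel scale k = cos φ₀ / cos φ (so areas are preserved, h·k = 1).
At 58.4°: h = 0.6050, k = 1.653; principal scales a = 1.653, b = 0.6050.
sin(ω/2) = (a − b)/(a + b) = 1.048/2.258 = 0.4640, so ω = 2 arcsin(0.4640) ≈ 55.3°.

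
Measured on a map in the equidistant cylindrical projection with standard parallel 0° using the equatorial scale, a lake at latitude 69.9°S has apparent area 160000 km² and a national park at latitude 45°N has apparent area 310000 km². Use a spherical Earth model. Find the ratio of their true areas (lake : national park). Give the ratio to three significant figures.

0.251

Plate carrée has h = 1 and k = sec φ, giving areal scale sec φ; true area = (apparent area) · cos φ.
True area of lake: 160000 × cos(69.9°) = 160000 × 0.3437 = 54990 km².
True area of national park: 310000 × cos(45°) = 310000 × 0.7071 = 219200 km².
Ratio = 54990 / 219200 ≈ 0.251.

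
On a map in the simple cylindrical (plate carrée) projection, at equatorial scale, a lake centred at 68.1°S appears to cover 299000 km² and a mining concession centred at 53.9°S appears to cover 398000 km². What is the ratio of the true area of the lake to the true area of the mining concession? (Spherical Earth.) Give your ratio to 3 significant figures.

Plate carrée has h = 1 and k = sec φ, giving areal scale sec φ; true area = (apparent area) · cos φ.
True area of lake: 299000 × cos(68.1°) = 299000 × 0.3730 = 111500 km².
True area of mining concession: 398000 × cos(53.9°) = 398000 × 0.5892 = 234500 km².
Ratio = 111500 / 234500 ≈ 0.476.

0.476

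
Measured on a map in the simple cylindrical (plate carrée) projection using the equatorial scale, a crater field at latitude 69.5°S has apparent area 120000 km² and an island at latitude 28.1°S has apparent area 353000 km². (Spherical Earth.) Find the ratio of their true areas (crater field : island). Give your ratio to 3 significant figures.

0.135

On the plate carrée, areal scale = h·k = 1 × sec φ, so true area = apparent × cos φ.
True area of crater field: 120000 × cos(69.5°) = 120000 × 0.3502 = 42020 km².
True area of island: 353000 × cos(28.1°) = 353000 × 0.8821 = 311400 km².
Ratio = 42020 / 311400 ≈ 0.135.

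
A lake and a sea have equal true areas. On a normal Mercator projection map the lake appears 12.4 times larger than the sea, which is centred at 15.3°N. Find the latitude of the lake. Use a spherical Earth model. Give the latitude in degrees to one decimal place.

For equal true areas on Mercator, apparent areas scale as sec²φ, so the ratio is cos²φ₂ / cos²φ₁.
cos²φ₂ / cos²φ₁ = 12.4  ⇒  cos φ₁ = cos 15.3° / √12.4 = 0.9646/3.521 = 0.2739.
φ₁ = arccos(0.2739) ≈ 74.1°.

74.1°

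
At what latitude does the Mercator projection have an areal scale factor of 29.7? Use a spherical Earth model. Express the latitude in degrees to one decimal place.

Mercator areal scale is sec²φ.
sec²φ = 29.7  ⇒  cos²φ = 0.03367  ⇒  cos φ = 0.1835.
φ = arccos(0.1835) ≈ 79.4°.

79.4°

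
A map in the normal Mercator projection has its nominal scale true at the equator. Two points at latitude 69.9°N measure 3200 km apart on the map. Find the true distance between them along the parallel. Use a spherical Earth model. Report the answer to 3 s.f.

The Mercator projection is conformal; its linear scale factor is the same in every direction and equals sec φ = 1/cos φ.
Along the parallel at 69.9°, map distances are exaggerated by k = sec 69.9° = 2.910.
True distance = 3200 / 2.910 = 3200 × cos 69.9° ≈ 1100 km.

1100 km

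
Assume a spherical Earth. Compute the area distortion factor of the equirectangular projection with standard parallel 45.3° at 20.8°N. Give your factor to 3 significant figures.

0.752

In the equirectangular projection with standard parallel φ₀ = 45.3° (x = Rλ cos φ₀, y = Rφ), meridians are true-scale (h = 1) and the parallel scale is k = cos φ₀ / cos φ.
Areal scale = h·k = 1 × cos φ₀ / cos φ; at 20.8°, h = 1.000, k = 0.7524, so h·k = 0.7524.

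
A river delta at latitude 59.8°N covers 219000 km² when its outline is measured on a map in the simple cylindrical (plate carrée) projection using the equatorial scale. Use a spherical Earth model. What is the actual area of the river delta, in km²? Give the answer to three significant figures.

110000 km²

Plate carrée maps x = Rλ, y = Rφ. The meridian scale is h = 1 and the parallel scale is k = 1/cos φ = sec φ.
Areal scale = h·k = 1 × sec φ; at 59.8°, h = 1.000, k = 1.988, so h·k = 1.988.
True area = apparent / (areal scale) = 219000 / 1.988 ≈ 110000 km².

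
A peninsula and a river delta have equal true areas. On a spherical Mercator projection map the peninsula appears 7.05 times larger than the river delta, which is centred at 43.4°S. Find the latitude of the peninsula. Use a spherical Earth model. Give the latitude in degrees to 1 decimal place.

For equal true areas on Mercator, apparent areas scale as sec²φ, so the ratio is cos²φ₂ / cos²φ₁.
cos²φ₂ / cos²φ₁ = 7.05  ⇒  cos φ₁ = cos 43.4° / √7.05 = 0.7266/2.655 = 0.2736.
φ₁ = arccos(0.2736) ≈ 74.1°.

74.1°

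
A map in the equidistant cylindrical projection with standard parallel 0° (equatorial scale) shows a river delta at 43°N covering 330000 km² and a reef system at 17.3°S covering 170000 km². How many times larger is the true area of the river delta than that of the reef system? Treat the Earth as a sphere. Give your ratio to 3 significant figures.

Plate carrée has h = 1 and k = sec φ, giving areal scale sec φ; true area = (apparent area) · cos φ.
True area of river delta: 330000 × cos(43°) = 330000 × 0.7314 = 241300 km².
True area of reef system: 170000 × cos(17.3°) = 170000 × 0.9548 = 162300 km².
Ratio = 241300 / 162300 ≈ 1.49.

1.49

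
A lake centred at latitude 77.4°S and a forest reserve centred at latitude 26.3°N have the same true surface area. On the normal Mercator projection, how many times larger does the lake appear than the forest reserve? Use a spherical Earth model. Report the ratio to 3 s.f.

16.9

On Mercator, area is exaggerated by sec²φ = 1/cos²φ.
At 77.4°: sec²(77.4°) = 1/0.2181² = 21.01.
At 26.3°: sec²(26.3°) = 1/0.8965² = 1.244.
Ratio = 21.01/1.244 = cos²(26.3°)/cos²(77.4°) ≈ 16.9.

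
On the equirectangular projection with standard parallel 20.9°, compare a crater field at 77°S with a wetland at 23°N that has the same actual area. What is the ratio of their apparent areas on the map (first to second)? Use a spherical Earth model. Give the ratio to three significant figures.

4.09

With standard parallel φ₀ = 20.9°, the equirectangular projection gives x = Rλ cos φ₀, y = Rφ, so h = 1 and k = cos 20.9° / cos φ.
Areal scale at 77°: h·k = 1.000 × 4.153 = 4.153.
Areal scale at 23°: h·k = 1.000 × 1.015 = 1.015.
Ratio = 4.153/1.015 ≈ 4.09.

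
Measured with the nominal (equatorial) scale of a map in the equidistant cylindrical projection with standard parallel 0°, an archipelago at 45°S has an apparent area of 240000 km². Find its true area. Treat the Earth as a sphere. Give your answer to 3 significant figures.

In the plate carrée (x = Rλ, y = Rφ), meridians are true-scale (h = 1) and parallels are stretched by k = sec φ.
Areal scale = h·k = 1 × sec φ; at 45°, h = 1.000, k = 1.414, so h·k = 1.414.
True area = apparent / (areal scale) = 240000 / 1.414 ≈ 170000 km².

170000 km²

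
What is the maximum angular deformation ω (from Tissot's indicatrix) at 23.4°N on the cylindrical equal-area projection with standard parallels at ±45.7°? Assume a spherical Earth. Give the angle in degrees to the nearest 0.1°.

For cylindrical equal-area with standard parallel φ₀, h = cos φ / cos φ₀ and k = cos φ₀ / cos φ, so h·k = 1.
At 23.4°: h = 1.314, k = 0.7610; principal scales a = 1.314, b = 0.7610.
sin(ω/2) = (a − b)/(a + b) = 0.5530/2.075 = 0.2665, so ω = 2 arcsin(0.2665) ≈ 30.9°.

30.9°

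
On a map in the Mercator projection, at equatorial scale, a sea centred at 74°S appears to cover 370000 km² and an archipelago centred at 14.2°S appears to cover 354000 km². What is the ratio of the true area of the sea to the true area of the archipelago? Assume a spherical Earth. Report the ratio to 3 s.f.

On Mercator the areal scale is sec²φ, so true area = apparent × cos²φ.
True area of sea: 370000 × cos²(74°) = 370000 × 0.07598 = 28110 km².
True area of archipelago: 354000 × cos²(14.2°) = 354000 × 0.9398 = 332700 km².
Ratio = 28110 / 332700 ≈ 0.0845.

0.0845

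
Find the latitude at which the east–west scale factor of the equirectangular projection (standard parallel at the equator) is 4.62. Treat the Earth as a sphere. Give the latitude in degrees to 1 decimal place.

77.5°

Plate carrée: h = 1, k = sec φ along parallels.
sec φ = 4.62  ⇒  cos φ = 0.2165  ⇒  φ ≈ 77.5°.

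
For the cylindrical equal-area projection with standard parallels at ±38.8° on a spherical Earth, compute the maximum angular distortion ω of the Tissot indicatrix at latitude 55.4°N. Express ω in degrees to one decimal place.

For cylindrical equal-area with standard parallel φ₀, h = cos φ / cos φ₀ and k = cos φ₀ / cos φ, so h·k = 1.
At 55.4°: h = 0.7286, k = 1.372; principal scales a = 1.372, b = 0.7286.
sin(ω/2) = (a − b)/(a + b) = 0.6438/2.101 = 0.3064, so ω = 2 arcsin(0.3064) ≈ 35.7°.

35.7°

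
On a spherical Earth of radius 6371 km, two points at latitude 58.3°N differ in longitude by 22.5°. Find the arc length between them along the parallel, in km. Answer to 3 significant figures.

1310 km

Arc length along a parallel = R cos φ · Δλ (with Δλ in radians).
= 6371 × cos 58.3° × (22.5° × π/180) = 6371 × 0.5255 × 0.3927 ≈ 1310 km.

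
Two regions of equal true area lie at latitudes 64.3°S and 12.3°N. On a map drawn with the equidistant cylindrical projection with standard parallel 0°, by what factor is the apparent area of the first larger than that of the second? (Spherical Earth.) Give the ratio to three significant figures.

Plate carrée maps x = Rλ, y = Rφ. The meridian scale is h = 1 and the parallel scale is k = 1/cos φ = sec φ.
Areal scale at 64.3°: h·k = 1.000 × 2.306 = 2.306.
Areal scale at 12.3°: h·k = 1.000 × 1.023 = 1.023.
Ratio = 2.306/1.023 ≈ 2.25.

2.25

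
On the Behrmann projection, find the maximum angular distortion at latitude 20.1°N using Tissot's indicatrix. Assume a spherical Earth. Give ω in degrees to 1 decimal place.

9.3°

Behrmann is a cylindrical equal-area projection with standard parallels at ±30°. A cylindrical equal-area projection with standard parallel φ₀ has meridian scale h = cos φ / cos φ₀ and parallel scale k = cos φ₀ / cos φ (so areas are preserved, h·k = 1).
At 20.1°: h = 1.084, k = 0.9222; principal scales a = 1.084, b = 0.9222.
sin(ω/2) = (a − b)/(a + b) = 0.1622/2.007 = 0.08082, so ω = 2 arcsin(0.08082) ≈ 9.3°.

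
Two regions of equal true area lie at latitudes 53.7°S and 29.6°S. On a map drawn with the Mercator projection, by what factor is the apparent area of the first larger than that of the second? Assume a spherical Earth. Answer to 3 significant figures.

Mercator is conformal with k = sec φ, so areal scale = k² = sec²φ.
At 53.7°: sec²(53.7°) = 1/0.5920² = 2.853.
At 29.6°: sec²(29.6°) = 1/0.8695² = 1.323.
Ratio = 2.853/1.323 = cos²(29.6°)/cos²(53.7°) ≈ 2.16.

2.16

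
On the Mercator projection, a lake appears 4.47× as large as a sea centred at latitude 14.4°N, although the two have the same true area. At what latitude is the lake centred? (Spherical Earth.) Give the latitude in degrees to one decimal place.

Mercator areal scale is sec²φ, so apparent-area ratio = sec²φ₁ / sec²φ₂ = cos²φ₂ / cos²φ₁.
cos²φ₂ / cos²φ₁ = 4.47  ⇒  cos φ₁ = cos 14.4° / √4.47 = 0.9686/2.114 = 0.4581.
φ₁ = arccos(0.4581) ≈ 62.7°.

62.7°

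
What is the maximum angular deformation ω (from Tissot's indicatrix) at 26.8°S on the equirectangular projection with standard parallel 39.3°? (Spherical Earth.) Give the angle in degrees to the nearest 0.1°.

In the equirectangular projection with standard parallel φ₀ = 39.3° (x = Rλ cos φ₀, y = Rφ), meridians are true-scale (h = 1) and the parallel scale is k = cos φ₀ / cos φ.
At 26.8°: h = 1.000, k = 0.8670; principal scales a = 1.000, b = 0.8670.
sin(ω/2) = (a − b)/(a + b) = 0.1330/1.867 = 0.07126, so ω = 2 arcsin(0.07126) ≈ 8.2°.

8.2°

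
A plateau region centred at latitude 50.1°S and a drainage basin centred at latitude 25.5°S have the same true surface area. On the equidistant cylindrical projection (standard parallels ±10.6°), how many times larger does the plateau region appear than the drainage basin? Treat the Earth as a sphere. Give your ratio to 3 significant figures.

In the equirectangular projection with standard parallel φ₀ = 10.6° (x = Rλ cos φ₀, y = Rφ), meridians are true-scale (h = 1) and the parallel scale is k = cos φ₀ / cos φ.
Areal scale at 50.1°: h·k = 1.000 × 1.532 = 1.532.
Areal scale at 25.5°: h·k = 1.000 × 1.089 = 1.089.
Ratio = 1.532/1.089 ≈ 1.41.

1.41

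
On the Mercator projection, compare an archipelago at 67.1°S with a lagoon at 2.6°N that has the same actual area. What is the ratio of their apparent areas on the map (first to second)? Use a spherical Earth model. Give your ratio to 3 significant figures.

6.59

Mercator areal scale is sec²φ.
At 67.1°: sec²(67.1°) = 1/0.3891² = 6.604.
At 2.6°: sec²(2.6°) = 1/0.9990² = 1.002.
Ratio = 6.604/1.002 = cos²(2.6°)/cos²(67.1°) ≈ 6.59.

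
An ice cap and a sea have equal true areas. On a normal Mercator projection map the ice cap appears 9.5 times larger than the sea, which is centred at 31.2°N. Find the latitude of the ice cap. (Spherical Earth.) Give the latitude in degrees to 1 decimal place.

On Mercator, (apparent₁)/(apparent₂) = sec²φ₁ / sec²φ₂ when true areas are equal.
cos²φ₂ / cos²φ₁ = 9.5  ⇒  cos φ₁ = cos 31.2° / √9.5 = 0.8554/3.082 = 0.2775.
φ₁ = arccos(0.2775) ≈ 73.9°.

73.9°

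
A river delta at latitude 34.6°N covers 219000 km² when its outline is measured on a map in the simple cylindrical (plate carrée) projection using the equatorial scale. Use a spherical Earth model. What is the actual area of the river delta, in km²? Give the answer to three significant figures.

180000 km²

For the equirectangular projection with φ₀ = 0 (plate carrée), h = 1 along meridians and k = sec φ along parallels.
Areal scale = h·k = 1 × sec φ; at 34.6°, h = 1.000, k = 1.215, so h·k = 1.215.
True area = apparent / (areal scale) = 219000 / 1.215 ≈ 180000 km².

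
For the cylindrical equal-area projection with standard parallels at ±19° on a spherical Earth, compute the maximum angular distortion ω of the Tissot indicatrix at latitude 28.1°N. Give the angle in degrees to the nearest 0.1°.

7.9°

Cylindrical equal-area (φ₀ = 19°): h = cos φ / cos 19° along meridians, k = cos 19° / cos φ along parallels; h·k = 1.
At 28.1°: h = 0.9330, k = 1.072; principal scales a = 1.072, b = 0.9330.
sin(ω/2) = (a − b)/(a + b) = 0.1389/2.005 = 0.06929, so ω = 2 arcsin(0.06929) ≈ 7.9°.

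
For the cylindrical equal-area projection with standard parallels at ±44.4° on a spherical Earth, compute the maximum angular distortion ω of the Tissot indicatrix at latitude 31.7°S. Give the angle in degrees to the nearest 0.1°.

19.9°

A cylindrical equal-area projection with standard parallel φ₀ has meridian scale h = cos φ / cos φ₀ and parallel scale k = cos φ₀ / cos φ (so areas are preserved, h·k = 1).
At 31.7°: h = 1.191, k = 0.8398; principal scales a = 1.191, b = 0.8398.
sin(ω/2) = (a − b)/(a + b) = 0.3511/2.031 = 0.1729, so ω = 2 arcsin(0.1729) ≈ 19.9°.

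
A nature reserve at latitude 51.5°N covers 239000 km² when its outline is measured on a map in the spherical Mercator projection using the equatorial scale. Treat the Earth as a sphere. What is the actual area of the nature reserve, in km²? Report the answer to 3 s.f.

92600 km²

The Mercator projection is conformal; its linear scale factor is the same in every direction and equals sec φ = 1/cos φ.
Areal scale = k² = sec²φ = 1/cos²(51.5°) = 1/0.6225² = 2.580.
True area = apparent / (areal scale) = 239000 / 2.580 ≈ 92600 km².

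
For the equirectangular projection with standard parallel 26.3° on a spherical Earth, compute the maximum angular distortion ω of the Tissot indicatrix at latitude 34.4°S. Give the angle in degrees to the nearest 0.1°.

The equidistant cylindrical projection with φ₀ = 26.3° has h = 1 (meridians true) and k = cos φ₀ / cos φ along parallels.
At 34.4°: h = 1.000, k = 1.087; principal scales a = 1.087, b = 1.000.
sin(ω/2) = (a − b)/(a + b) = 0.08650/2.087 = 0.04146, so ω = 2 arcsin(0.04146) ≈ 4.8°.

4.8°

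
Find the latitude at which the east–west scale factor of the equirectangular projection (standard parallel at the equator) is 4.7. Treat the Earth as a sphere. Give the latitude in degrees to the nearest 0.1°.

Plate carrée: h = 1, k = sec φ along parallels.
sec φ = 4.7  ⇒  cos φ = 0.2128  ⇒  φ ≈ 77.7°.

77.7°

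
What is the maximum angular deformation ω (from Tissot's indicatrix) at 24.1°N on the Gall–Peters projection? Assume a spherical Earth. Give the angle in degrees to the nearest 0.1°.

Gall–Peters is a cylindrical equal-area projection with standard parallels at ±45°. For cylindrical equal-area with standard parallel φ₀, h = cos φ / cos φ₀ and k = cos φ₀ / cos φ, so h·k = 1.
At 24.1°: h = 1.291, k = 0.7746; principal scales a = 1.291, b = 0.7746.
sin(ω/2) = (a − b)/(a + b) = 0.5163/2.066 = 0.2500, so ω = 2 arcsin(0.2500) ≈ 29.0°.

29.0°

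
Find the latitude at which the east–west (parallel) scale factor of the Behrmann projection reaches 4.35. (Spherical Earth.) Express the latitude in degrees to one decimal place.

The Behrmann projection is cylindrical equal-area with φ₀ = 30°. A cylindrical equal-area projection with standard parallel φ₀ has meridian scale h = cos φ / cos φ₀ and parallel scale k = cos φ₀ / cos φ (so areas are preserved, h·k = 1).
k = cos φ₀ / cos φ = 4.35  ⇒  cos φ = cos 30° / 4.35 = 0.1991.
φ = arccos(0.1991) ≈ 78.5°.

78.5°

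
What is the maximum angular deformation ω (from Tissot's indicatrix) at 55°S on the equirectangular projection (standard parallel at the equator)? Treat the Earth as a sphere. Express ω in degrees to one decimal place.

31.4°

For the equirectangular projection with φ₀ = 0 (plate carrée), h = 1 along meridians and k = sec φ along parallels.
At 55°: h = 1.000, k = 1.743; principal scales a = 1.743, b = 1.000.
sin(ω/2) = (a − b)/(a + b) = 0.7434/2.743 = 0.2710, so ω = 2 arcsin(0.2710) ≈ 31.4°.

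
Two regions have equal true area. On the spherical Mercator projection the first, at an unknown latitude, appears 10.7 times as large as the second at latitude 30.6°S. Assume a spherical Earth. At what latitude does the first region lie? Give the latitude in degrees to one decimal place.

For equal true areas on Mercator, apparent areas scale as sec²φ, so the ratio is cos²φ₂ / cos²φ₁.
cos²φ₂ / cos²φ₁ = 10.7  ⇒  cos φ₁ = cos 30.6° / √10.7 = 0.8607/3.271 = 0.2631.
φ₁ = arccos(0.2631) ≈ 74.7°.

74.7°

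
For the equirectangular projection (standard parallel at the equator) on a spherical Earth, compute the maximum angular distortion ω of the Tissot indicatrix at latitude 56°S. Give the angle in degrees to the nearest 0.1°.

Plate carrée maps x = Rλ, y = Rφ. The meridian scale is h = 1 and the parallel scale is k = 1/cos φ = sec φ.
At 56°: h = 1.000, k = 1.788; principal scales a = 1.788, b = 1.000.
sin(ω/2) = (a − b)/(a + b) = 0.7883/2.788 = 0.2827, so ω = 2 arcsin(0.2827) ≈ 32.8°.

32.8°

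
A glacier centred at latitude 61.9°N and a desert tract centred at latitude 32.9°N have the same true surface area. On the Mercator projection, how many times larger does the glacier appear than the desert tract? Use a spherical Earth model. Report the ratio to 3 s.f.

3.18

Mercator is conformal with k = sec φ, so areal scale = k² = sec²φ.
At 61.9°: sec²(61.9°) = 1/0.4710² = 4.508.
At 32.9°: sec²(32.9°) = 1/0.8396² = 1.419.
Ratio = 4.508/1.419 = cos²(32.9°)/cos²(61.9°) ≈ 3.18.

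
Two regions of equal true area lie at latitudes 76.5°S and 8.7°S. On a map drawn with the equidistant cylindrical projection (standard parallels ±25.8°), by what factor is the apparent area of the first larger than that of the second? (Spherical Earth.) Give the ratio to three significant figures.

With standard parallel φ₀ = 25.8°, the equirectangular projection gives x = Rλ cos φ₀, y = Rφ, so h = 1 and k = cos 25.8° / cos φ.
Areal scale at 76.5°: h·k = 1.000 × 3.857 = 3.857.
Areal scale at 8.7°: h·k = 1.000 × 0.9108 = 0.9108.
Ratio = 3.857/0.9108 ≈ 4.23.

4.23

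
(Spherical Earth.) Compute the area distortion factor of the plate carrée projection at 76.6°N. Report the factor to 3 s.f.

In the plate carrée (x = Rλ, y = Rφ), meridians are true-scale (h = 1) and parallels are stretched by k = sec φ.
Areal scale = h·k = 1 × sec φ; at 76.6°, h = 1.000, k = 4.315, so h·k = 4.315.

4.32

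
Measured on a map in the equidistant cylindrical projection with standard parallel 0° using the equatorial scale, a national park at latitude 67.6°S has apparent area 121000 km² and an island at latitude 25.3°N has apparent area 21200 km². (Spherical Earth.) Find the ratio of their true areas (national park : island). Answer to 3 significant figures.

On the plate carrée, areal scale = h·k = 1 × sec φ, so true area = apparent × cos φ.
True area of national park: 121000 × cos(67.6°) = 121000 × 0.3811 = 46110 km².
True area of island: 21200 × cos(25.3°) = 21200 × 0.9041 = 19170 km².
Ratio = 46110 / 19170 ≈ 2.41.

2.41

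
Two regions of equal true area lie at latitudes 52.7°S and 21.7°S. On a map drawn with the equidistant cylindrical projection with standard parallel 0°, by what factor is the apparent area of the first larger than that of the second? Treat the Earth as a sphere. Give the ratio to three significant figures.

For the equirectangular projection with φ₀ = 0 (plate carrée), h = 1 along meridians and k = sec φ along parallels.
Areal scale at 52.7°: h·k = 1.000 × 1.650 = 1.650.
Areal scale at 21.7°: h·k = 1.000 × 1.076 = 1.076.
Ratio = 1.650/1.076 ≈ 1.53.

1.53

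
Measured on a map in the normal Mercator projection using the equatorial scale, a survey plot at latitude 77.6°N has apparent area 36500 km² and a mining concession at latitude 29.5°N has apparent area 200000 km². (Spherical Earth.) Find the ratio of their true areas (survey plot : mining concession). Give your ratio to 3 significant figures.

Mercator's areal exaggeration is sec²φ; hence true area = (apparent area) · cos²φ.
True area of survey plot: 36500 × cos²(77.6°) = 36500 × 0.04611 = 1683 km².
True area of mining concession: 200000 × cos²(29.5°) = 200000 × 0.7575 = 151500 km².
Ratio = 1683 / 151500 ≈ 0.0111.

0.0111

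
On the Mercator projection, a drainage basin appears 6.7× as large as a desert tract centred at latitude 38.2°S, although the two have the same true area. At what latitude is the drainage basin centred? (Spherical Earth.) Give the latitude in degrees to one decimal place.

72.3°

On Mercator, (apparent₁)/(apparent₂) = sec²φ₁ / sec²φ₂ when true areas are equal.
cos²φ₂ / cos²φ₁ = 6.7  ⇒  cos φ₁ = cos 38.2° / √6.7 = 0.7859/2.588 = 0.3036.
φ₁ = arccos(0.3036) ≈ 72.3°.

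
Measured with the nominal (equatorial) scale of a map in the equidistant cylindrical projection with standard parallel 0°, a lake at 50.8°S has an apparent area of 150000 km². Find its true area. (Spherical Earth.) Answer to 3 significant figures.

94800 km²

In the plate carrée (x = Rλ, y = Rφ), meridians are true-scale (h = 1) and parallels are stretched by k = sec φ.
Areal scale = h·k = 1 × sec φ; at 50.8°, h = 1.000, k = 1.582, so h·k = 1.582.
True area = apparent / (areal scale) = 150000 / 1.582 ≈ 94800 km².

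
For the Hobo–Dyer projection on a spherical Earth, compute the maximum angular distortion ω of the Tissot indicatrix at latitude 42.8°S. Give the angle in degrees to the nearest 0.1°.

The Hobo–Dyer projection is cylindrical equal-area with φ₀ = 37.5°. Cylindrical equal-area (φ₀ = 37.5°): h = cos φ / cos 37.5° along meridians, k = cos 37.5° / cos φ along parallels; h·k = 1.
At 42.8°: h = 0.9248, k = 1.081; principal scales a = 1.081, b = 0.9248.
sin(ω/2) = (a − b)/(a + b) = 0.1564/2.006 = 0.07797, so ω = 2 arcsin(0.07797) ≈ 8.9°.

8.9°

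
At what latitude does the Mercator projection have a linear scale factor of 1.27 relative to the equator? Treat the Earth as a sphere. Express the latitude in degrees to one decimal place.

38.1°

Mercator scale is k = sec φ = 1/cos φ.
1/cos φ = 1.27  ⇒  cos φ = 0.7874  ⇒  φ = arccos(0.7874) ≈ 38.1°.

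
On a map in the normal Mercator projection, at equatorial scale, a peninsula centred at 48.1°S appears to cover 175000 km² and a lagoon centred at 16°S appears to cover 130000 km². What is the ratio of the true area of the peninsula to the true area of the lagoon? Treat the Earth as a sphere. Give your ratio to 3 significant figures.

Since Mercator area scale is 1/cos²φ, the true area equals the apparent area multiplied by cos²φ.
True area of peninsula: 175000 × cos²(48.1°) = 175000 × 0.4460 = 78050 km².
True area of lagoon: 130000 × cos²(16°) = 130000 × 0.9240 = 120100 km².
Ratio = 78050 / 120100 ≈ 0.650.

0.650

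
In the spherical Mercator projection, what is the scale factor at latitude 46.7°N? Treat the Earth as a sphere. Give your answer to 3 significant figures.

Mercator is conformal, so the point scale is isotropic: h = k = sec φ = 1/cos φ.
k = 1/cos 46.7° = 1/0.6858 = 1.458.

1.46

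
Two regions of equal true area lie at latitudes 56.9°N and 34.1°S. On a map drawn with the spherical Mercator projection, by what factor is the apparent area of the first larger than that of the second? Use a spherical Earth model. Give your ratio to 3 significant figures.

On Mercator, area is exaggerated by sec²φ = 1/cos²φ.
At 56.9°: sec²(56.9°) = 1/0.5461² = 3.353.
At 34.1°: sec²(34.1°) = 1/0.8281² = 1.458.
Ratio = 3.353/1.458 = cos²(34.1°)/cos²(56.9°) ≈ 2.30.

2.30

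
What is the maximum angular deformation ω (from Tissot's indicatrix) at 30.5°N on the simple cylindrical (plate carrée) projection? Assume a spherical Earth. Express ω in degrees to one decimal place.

For the equirectangular projection with φ₀ = 0 (plate carrée), h = 1 along meridians and k = sec φ along parallels.
At 30.5°: h = 1.000, k = 1.161; principal scales a = 1.161, b = 1.000.
sin(ω/2) = (a − b)/(a + b) = 0.1606/2.161 = 0.07433, so ω = 2 arcsin(0.07433) ≈ 8.5°.

8.5°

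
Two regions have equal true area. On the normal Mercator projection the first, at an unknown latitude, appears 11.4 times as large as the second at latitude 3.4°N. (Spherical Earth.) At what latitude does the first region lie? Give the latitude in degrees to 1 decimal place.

Mercator areal scale is sec²φ, so apparent-area ratio = sec²φ₁ / sec²φ₂ = cos²φ₂ / cos²φ₁.
cos²φ₂ / cos²φ₁ = 11.4  ⇒  cos φ₁ = cos 3.4° / √11.4 = 0.9982/3.376 = 0.2957.
φ₁ = arccos(0.2957) ≈ 72.8°.

72.8°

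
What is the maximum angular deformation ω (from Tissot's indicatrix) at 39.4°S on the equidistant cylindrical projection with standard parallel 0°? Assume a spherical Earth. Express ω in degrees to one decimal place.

14.7°

Plate carrée maps x = Rλ, y = Rφ. The meridian scale is h = 1 and the parallel scale is k = 1/cos φ = sec φ.
At 39.4°: h = 1.000, k = 1.294; principal scales a = 1.294, b = 1.000.
sin(ω/2) = (a − b)/(a + b) = 0.2941/2.294 = 0.1282, so ω = 2 arcsin(0.1282) ≈ 14.7°.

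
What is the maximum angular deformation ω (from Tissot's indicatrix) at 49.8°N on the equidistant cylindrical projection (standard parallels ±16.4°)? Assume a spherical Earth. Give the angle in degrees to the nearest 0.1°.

With standard parallel φ₀ = 16.4°, the equirectangular projection gives x = Rλ cos φ₀, y = Rφ, so h = 1 and k = cos 16.4° / cos φ.
At 49.8°: h = 1.000, k = 1.486; principal scales a = 1.486, b = 1.000.
sin(ω/2) = (a − b)/(a + b) = 0.4863/2.486 = 0.1956, so ω = 2 arcsin(0.1956) ≈ 22.6°.

22.6°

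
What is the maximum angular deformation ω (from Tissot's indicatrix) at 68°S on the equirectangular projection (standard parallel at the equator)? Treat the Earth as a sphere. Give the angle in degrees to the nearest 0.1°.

54.1°

For the equirectangular projection with φ₀ = 0 (plate carrée), h = 1 along meridians and k = sec φ along parallels.
At 68°: h = 1.000, k = 2.669; principal scales a = 2.669, b = 1.000.
sin(ω/2) = (a − b)/(a + b) = 1.669/3.669 = 0.4550, so ω = 2 arcsin(0.4550) ≈ 54.1°.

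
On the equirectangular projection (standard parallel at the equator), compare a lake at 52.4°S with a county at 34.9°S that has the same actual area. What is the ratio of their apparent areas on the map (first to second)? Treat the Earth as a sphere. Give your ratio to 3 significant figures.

Plate carrée maps x = Rλ, y = Rφ. The meridian scale is h = 1 and the parallel scale is k = 1/cos φ = sec φ.
Areal scale at 52.4°: h·k = 1.000 × 1.639 = 1.639.
Areal scale at 34.9°: h·k = 1.000 × 1.219 = 1.219.
Ratio = 1.639/1.219 ≈ 1.34.

1.34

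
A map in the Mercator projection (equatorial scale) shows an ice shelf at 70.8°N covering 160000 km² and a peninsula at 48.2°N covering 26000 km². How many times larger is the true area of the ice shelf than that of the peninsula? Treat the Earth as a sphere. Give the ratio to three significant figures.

1.50

Since Mercator area scale is 1/cos²φ, the true area equals the apparent area multiplied by cos²φ.
True area of ice shelf: 160000 × cos²(70.8°) = 160000 × 0.1082 = 17300 km².
True area of peninsula: 26000 × cos²(48.2°) = 26000 × 0.4443 = 11550 km².
Ratio = 17300 / 11550 ≈ 1.50.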